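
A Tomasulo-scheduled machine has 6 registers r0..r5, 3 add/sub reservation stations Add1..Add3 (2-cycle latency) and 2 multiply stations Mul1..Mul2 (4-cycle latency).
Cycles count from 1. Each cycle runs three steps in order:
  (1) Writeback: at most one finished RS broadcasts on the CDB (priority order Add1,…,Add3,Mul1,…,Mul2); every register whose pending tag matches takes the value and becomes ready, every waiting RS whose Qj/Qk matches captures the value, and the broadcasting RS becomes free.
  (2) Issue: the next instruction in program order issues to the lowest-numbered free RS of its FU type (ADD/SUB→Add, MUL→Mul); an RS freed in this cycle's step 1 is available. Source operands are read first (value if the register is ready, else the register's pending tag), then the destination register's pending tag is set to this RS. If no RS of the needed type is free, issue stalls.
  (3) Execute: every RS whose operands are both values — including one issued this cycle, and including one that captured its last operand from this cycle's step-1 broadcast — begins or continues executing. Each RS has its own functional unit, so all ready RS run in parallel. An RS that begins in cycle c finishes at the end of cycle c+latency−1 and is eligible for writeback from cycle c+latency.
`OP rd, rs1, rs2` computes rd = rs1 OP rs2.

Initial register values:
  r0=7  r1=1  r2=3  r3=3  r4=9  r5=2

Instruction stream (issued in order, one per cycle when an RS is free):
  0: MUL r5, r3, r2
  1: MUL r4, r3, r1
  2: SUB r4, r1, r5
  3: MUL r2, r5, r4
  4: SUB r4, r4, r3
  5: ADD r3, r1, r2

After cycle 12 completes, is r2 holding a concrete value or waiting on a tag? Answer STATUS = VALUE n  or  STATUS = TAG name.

cycle 1: issue MUL r5<-Mul1 // r0:7,r1:1,r2:3,r3:3,r4:9,r5:Mul1
cycle 2: issue MUL r4<-Mul2 // r0:7,r1:1,r2:3,r3:3,r4:Mul2,r5:Mul1
cycle 3: issue SUB r4<-Add1 // r0:7,r1:1,r2:3,r3:3,r4:Add1,r5:Mul1
cycle 4: stall // r0:7,r1:1,r2:3,r3:3,r4:Add1,r5:Mul1
cycle 5: CDB Mul1=9; issue MUL r2<-Mul1 // r0:7,r1:1,r2:Mul1,r3:3,r4:Add1,r5:9
cycle 6: CDB Mul2=3; issue SUB r4<-Add2 // r0:7,r1:1,r2:Mul1,r3:3,r4:Add2,r5:9
cycle 7: CDB Add1=-8; issue ADD r3<-Add1 // r0:7,r1:1,r2:Mul1,r3:Add1,r4:Add2,r5:9
cycle 8: - // r0:7,r1:1,r2:Mul1,r3:Add1,r4:Add2,r5:9
cycle 9: CDB Add2=-11 // r0:7,r1:1,r2:Mul1,r3:Add1,r4:-11,r5:9
cycle 10: - // r0:7,r1:1,r2:Mul1,r3:Add1,r4:-11,r5:9
cycle 11: CDB Mul1=-72 // r0:7,r1:1,r2:-72,r3:Add1,r4:-11,r5:9
cycle 12: - // r0:7,r1:1,r2:-72,r3:Add1,r4:-11,r5:9

STATUS = VALUE -72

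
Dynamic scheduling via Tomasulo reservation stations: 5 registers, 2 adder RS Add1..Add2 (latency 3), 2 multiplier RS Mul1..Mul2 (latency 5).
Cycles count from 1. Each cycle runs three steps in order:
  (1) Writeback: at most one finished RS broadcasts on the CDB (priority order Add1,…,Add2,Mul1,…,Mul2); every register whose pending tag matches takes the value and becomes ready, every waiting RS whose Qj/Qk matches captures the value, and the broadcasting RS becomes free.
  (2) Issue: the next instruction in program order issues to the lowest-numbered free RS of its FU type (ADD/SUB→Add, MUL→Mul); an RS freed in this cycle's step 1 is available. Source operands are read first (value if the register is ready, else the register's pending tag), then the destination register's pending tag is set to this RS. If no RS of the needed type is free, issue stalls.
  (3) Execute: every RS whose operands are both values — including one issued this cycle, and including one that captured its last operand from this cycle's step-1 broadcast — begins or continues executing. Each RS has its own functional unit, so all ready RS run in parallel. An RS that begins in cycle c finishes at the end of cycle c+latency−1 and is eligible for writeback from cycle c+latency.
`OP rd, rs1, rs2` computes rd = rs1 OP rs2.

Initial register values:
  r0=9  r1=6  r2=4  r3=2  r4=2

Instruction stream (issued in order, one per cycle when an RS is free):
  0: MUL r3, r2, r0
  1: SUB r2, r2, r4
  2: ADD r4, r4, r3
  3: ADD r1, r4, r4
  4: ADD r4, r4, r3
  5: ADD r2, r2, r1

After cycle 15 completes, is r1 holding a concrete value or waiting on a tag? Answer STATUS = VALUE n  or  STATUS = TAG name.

cycle 1: issue MUL r3<-Mul1 // r0:9,r1:6,r2:4,r3:Mul1,r4:2
cycle 2: issue SUB r2<-Add1 // r0:9,r1:6,r2:Add1,r3:Mul1,r4:2
cycle 3: issue ADD r4<-Add2 // r0:9,r1:6,r2:Add1,r3:Mul1,r4:Add2
cycle 4: stall // r0:9,r1:6,r2:Add1,r3:Mul1,r4:Add2
cycle 5: CDB Add1=2; issue ADD r1<-Add1 // r0:9,r1:Add1,r2:2,r3:Mul1,r4:Add2
cycle 6: CDB Mul1=36; stall // r0:9,r1:Add1,r2:2,r3:36,r4:Add2
cycle 7: stall // r0:9,r1:Add1,r2:2,r3:36,r4:Add2
cycle 8: stall // r0:9,r1:Add1,r2:2,r3:36,r4:Add2
cycle 9: CDB Add2=38; issue ADD r4<-Add2 // r0:9,r1:Add1,r2:2,r3:36,r4:Add2
cycle 10: stall // r0:9,r1:Add1,r2:2,r3:36,r4:Add2
cycle 11: stall // r0:9,r1:Add1,r2:2,r3:36,r4:Add2
cycle 12: CDB Add1=76; issue ADD r2<-Add1 // r0:9,r1:76,r2:Add1,r3:36,r4:Add2
cycle 13: CDB Add2=74 // r0:9,r1:76,r2:Add1,r3:36,r4:74
cycle 14: - // r0:9,r1:76,r2:Add1,r3:36,r4:74
cycle 15: CDB Add1=78 // r0:9,r1:76,r2:78,r3:36,r4:74

STATUS = VALUE 76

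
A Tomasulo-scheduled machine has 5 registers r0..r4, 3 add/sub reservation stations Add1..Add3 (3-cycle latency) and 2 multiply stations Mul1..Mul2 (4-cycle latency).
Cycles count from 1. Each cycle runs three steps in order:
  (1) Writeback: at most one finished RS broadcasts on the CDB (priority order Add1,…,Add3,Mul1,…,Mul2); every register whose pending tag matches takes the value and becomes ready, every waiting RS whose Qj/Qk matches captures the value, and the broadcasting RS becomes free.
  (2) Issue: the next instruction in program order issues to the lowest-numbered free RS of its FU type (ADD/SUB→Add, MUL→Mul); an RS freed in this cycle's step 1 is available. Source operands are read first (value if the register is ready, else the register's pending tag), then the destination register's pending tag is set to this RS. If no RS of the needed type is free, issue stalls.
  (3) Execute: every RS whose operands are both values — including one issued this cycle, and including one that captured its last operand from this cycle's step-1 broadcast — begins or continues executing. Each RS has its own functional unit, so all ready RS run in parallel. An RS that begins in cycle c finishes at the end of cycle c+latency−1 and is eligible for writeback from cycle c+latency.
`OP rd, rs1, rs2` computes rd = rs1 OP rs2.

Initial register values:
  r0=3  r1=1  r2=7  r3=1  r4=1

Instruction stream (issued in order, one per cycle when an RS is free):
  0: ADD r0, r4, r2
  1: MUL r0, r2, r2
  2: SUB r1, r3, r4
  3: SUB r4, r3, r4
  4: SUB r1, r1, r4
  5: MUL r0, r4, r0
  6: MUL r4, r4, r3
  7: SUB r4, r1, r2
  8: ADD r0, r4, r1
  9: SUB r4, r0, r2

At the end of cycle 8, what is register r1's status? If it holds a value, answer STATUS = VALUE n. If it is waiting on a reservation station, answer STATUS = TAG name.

cycle 1: issue ADD r0<-Add1 // r0:Add1,r1:1,r2:7,r3:1,r4:1
cycle 2: issue MUL r0<-Mul1 // r0:Mul1,r1:1,r2:7,r3:1,r4:1
cycle 3: issue SUB r1<-Add2 // r0:Mul1,r1:Add2,r2:7,r3:1,r4:1
cycle 4: CDB Add1=8; issue SUB r4<-Add1 // r0:Mul1,r1:Add2,r2:7,r3:1,r4:Add1
cycle 5: issue SUB r1<-Add3 // r0:Mul1,r1:Add3,r2:7,r3:1,r4:Add1
cycle 6: CDB Add2=0; issue MUL r0<-Mul2 // r0:Mul2,r1:Add3,r2:7,r3:1,r4:Add1
cycle 7: CDB Add1=0; stall // r0:Mul2,r1:Add3,r2:7,r3:1,r4:0
cycle 8: CDB Mul1=49; issue MUL r4<-Mul1 // r0:Mul2,r1:Add3,r2:7,r3:1,r4:Mul1

STATUS = TAG Add3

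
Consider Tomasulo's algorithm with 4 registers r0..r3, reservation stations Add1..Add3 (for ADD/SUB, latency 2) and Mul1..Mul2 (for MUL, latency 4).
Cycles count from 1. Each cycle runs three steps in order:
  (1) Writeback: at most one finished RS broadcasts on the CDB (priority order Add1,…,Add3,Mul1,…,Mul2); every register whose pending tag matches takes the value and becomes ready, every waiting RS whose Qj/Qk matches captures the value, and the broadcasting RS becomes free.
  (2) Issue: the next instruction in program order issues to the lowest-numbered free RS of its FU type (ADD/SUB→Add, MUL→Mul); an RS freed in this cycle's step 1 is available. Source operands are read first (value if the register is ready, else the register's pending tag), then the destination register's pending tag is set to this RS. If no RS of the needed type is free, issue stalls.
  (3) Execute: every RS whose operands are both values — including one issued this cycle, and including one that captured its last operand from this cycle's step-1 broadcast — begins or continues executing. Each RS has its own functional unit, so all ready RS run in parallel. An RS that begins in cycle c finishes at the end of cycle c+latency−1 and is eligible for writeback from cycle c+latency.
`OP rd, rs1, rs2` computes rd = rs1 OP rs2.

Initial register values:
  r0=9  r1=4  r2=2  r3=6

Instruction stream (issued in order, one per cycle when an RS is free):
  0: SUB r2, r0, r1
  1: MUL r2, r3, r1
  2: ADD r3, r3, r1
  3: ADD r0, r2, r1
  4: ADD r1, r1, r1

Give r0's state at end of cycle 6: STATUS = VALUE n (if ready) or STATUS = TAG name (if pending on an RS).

STATUS = TAG Add2

cycle 1: issue SUB r2<-Add1 // r0:9,r1:4,r2:Add1,r3:6
cycle 2: issue MUL r2<-Mul1 // r0:9,r1:4,r2:Mul1,r3:6
cycle 3: CDB Add1=5; issue ADD r3<-Add1 // r0:9,r1:4,r2:Mul1,r3:Add1
cycle 4: issue ADD r0<-Add2 // r0:Add2,r1:4,r2:Mul1,r3:Add1
cycle 5: CDB Add1=10; issue ADD r1<-Add1 // r0:Add2,r1:Add1,r2:Mul1,r3:10
cycle 6: CDB Mul1=24 // r0:Add2,r1:Add1,r2:24,r3:10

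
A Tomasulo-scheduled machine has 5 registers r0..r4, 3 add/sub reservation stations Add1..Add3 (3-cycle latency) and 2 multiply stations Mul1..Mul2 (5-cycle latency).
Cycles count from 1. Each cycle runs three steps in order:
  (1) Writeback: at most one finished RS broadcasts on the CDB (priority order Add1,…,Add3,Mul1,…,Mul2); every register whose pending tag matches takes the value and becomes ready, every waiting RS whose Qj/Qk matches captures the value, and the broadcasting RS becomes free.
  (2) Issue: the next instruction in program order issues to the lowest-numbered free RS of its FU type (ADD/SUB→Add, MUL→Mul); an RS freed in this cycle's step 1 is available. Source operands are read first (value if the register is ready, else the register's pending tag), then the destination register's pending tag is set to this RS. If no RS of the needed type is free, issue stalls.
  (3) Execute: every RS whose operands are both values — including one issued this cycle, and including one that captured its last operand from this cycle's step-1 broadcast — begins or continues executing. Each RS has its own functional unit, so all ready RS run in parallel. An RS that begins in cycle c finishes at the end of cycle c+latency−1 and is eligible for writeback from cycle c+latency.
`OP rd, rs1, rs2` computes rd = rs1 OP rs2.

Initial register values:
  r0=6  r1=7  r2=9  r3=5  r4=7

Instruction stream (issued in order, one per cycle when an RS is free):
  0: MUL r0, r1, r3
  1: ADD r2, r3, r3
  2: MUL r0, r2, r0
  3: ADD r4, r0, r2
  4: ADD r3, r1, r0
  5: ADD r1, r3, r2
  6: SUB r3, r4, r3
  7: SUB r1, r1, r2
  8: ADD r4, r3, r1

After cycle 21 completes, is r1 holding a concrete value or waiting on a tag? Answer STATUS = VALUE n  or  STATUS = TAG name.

STATUS = VALUE 357

  c1: issue MUL r0<-Mul1  regs: r0:Mul1,r1:7,r2:9,r3:5,r4:7
  c2: issue ADD r2<-Add1  regs: r0:Mul1,r1:7,r2:Add1,r3:5,r4:7
  c3: issue MUL r0<-Mul2  regs: r0:Mul2,r1:7,r2:Add1,r3:5,r4:7
  c4: issue ADD r4<-Add2  regs: r0:Mul2,r1:7,r2:Add1,r3:5,r4:Add2
  c5: CDB Add1=10; issue ADD r3<-Add1  regs: r0:Mul2,r1:7,r2:10,r3:Add1,r4:Add2
  c6: CDB Mul1=35; issue ADD r1<-Add3  regs: r0:Mul2,r1:Add3,r2:10,r3:Add1,r4:Add2
  c7: stall  regs: r0:Mul2,r1:Add3,r2:10,r3:Add1,r4:Add2
  c8: stall  regs: r0:Mul2,r1:Add3,r2:10,r3:Add1,r4:Add2
  c9: stall  regs: r0:Mul2,r1:Add3,r2:10,r3:Add1,r4:Add2
  c10: stall  regs: r0:Mul2,r1:Add3,r2:10,r3:Add1,r4:Add2
  c11: CDB Mul2=350; stall  regs: r0:350,r1:Add3,r2:10,r3:Add1,r4:Add2
  c12: stall  regs: r0:350,r1:Add3,r2:10,r3:Add1,r4:Add2
  c13: stall  regs: r0:350,r1:Add3,r2:10,r3:Add1,r4:Add2
  c14: CDB Add1=357; issue SUB r3<-Add1  regs: r0:350,r1:Add3,r2:10,r3:Add1,r4:Add2
  c15: CDB Add2=360; issue SUB r1<-Add2  regs: r0:350,r1:Add2,r2:10,r3:Add1,r4:360
  c16: stall  regs: r0:350,r1:Add2,r2:10,r3:Add1,r4:360
  c17: CDB Add3=367; issue ADD r4<-Add3  regs: r0:350,r1:Add2,r2:10,r3:Add1,r4:Add3
  c18: CDB Add1=3  regs: r0:350,r1:Add2,r2:10,r3:3,r4:Add3
  c19: -  regs: r0:350,r1:Add2,r2:10,r3:3,r4:Add3
  c20: CDB Add2=357  regs: r0:350,r1:357,r2:10,r3:3,r4:Add3
  c21: -  regs: r0:350,r1:357,r2:10,r3:3,r4:Add3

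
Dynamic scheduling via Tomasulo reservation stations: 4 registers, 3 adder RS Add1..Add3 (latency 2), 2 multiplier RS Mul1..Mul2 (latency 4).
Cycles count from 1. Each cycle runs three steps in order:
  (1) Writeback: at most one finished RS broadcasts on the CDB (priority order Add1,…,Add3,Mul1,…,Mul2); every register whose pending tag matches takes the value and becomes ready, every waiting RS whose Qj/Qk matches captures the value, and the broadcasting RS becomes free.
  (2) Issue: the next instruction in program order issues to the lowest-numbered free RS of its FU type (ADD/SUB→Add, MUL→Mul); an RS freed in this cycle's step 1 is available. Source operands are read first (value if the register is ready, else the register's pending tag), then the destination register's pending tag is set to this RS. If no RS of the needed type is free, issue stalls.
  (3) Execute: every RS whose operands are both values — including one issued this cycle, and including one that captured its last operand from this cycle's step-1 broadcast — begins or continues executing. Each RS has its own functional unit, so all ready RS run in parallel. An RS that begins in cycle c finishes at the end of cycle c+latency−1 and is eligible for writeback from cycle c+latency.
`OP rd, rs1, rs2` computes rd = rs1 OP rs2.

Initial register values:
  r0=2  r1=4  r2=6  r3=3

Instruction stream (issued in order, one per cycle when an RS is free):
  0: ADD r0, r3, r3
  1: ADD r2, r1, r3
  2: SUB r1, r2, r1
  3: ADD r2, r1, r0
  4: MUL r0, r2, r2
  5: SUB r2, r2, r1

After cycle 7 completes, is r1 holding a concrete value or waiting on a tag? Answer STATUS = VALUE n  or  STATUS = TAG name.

cycle 1: issue ADD r0<-Add1 // r0:Add1,r1:4,r2:6,r3:3
cycle 2: issue ADD r2<-Add2 // r0:Add1,r1:4,r2:Add2,r3:3
cycle 3: CDB Add1=6; issue SUB r1<-Add1 // r0:6,r1:Add1,r2:Add2,r3:3
cycle 4: CDB Add2=7; issue ADD r2<-Add2 // r0:6,r1:Add1,r2:Add2,r3:3
cycle 5: issue MUL r0<-Mul1 // r0:Mul1,r1:Add1,r2:Add2,r3:3
cycle 6: CDB Add1=3; issue SUB r2<-Add1 // r0:Mul1,r1:3,r2:Add1,r3:3
cycle 7: - // r0:Mul1,r1:3,r2:Add1,r3:3

STATUS = VALUE 3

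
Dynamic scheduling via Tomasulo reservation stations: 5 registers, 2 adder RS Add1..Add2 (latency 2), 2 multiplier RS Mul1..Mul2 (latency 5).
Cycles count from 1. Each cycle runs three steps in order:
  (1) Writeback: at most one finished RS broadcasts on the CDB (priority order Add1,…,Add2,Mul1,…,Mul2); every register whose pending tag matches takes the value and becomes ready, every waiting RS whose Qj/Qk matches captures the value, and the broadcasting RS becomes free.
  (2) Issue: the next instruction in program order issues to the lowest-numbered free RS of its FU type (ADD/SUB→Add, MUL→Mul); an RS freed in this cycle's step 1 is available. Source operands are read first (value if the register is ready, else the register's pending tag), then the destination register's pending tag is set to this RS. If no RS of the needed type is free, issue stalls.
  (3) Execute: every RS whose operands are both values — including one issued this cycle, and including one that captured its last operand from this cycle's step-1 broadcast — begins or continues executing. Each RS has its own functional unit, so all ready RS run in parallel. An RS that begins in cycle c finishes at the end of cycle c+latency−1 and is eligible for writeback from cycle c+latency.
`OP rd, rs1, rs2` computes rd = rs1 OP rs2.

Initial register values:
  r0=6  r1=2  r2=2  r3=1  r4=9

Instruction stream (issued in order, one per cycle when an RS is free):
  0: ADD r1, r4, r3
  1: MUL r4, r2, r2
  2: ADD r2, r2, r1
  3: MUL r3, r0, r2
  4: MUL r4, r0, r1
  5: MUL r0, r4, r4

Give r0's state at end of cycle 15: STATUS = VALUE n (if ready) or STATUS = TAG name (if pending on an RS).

STATUS = TAG Mul2

  c1: issue ADD r1<-Add1  regs: r0:6,r1:Add1,r2:2,r3:1,r4:9
  c2: issue MUL r4<-Mul1  regs: r0:6,r1:Add1,r2:2,r3:1,r4:Mul1
  c3: CDB Add1=10; issue ADD r2<-Add1  regs: r0:6,r1:10,r2:Add1,r3:1,r4:Mul1
  c4: issue MUL r3<-Mul2  regs: r0:6,r1:10,r2:Add1,r3:Mul2,r4:Mul1
  c5: CDB Add1=12; stall  regs: r0:6,r1:10,r2:12,r3:Mul2,r4:Mul1
  c6: stall  regs: r0:6,r1:10,r2:12,r3:Mul2,r4:Mul1
  c7: CDB Mul1=4; issue MUL r4<-Mul1  regs: r0:6,r1:10,r2:12,r3:Mul2,r4:Mul1
  c8: stall  regs: r0:6,r1:10,r2:12,r3:Mul2,r4:Mul1
  c9: stall  regs: r0:6,r1:10,r2:12,r3:Mul2,r4:Mul1
  c10: CDB Mul2=72; issue MUL r0<-Mul2  regs: r0:Mul2,r1:10,r2:12,r3:72,r4:Mul1
  c11: -  regs: r0:Mul2,r1:10,r2:12,r3:72,r4:Mul1
  c12: CDB Mul1=60  regs: r0:Mul2,r1:10,r2:12,r3:72,r4:60
  c13: -  regs: r0:Mul2,r1:10,r2:12,r3:72,r4:60
  c14: -  regs: r0:Mul2,r1:10,r2:12,r3:72,r4:60
  c15: -  regs: r0:Mul2,r1:10,r2:12,r3:72,r4:60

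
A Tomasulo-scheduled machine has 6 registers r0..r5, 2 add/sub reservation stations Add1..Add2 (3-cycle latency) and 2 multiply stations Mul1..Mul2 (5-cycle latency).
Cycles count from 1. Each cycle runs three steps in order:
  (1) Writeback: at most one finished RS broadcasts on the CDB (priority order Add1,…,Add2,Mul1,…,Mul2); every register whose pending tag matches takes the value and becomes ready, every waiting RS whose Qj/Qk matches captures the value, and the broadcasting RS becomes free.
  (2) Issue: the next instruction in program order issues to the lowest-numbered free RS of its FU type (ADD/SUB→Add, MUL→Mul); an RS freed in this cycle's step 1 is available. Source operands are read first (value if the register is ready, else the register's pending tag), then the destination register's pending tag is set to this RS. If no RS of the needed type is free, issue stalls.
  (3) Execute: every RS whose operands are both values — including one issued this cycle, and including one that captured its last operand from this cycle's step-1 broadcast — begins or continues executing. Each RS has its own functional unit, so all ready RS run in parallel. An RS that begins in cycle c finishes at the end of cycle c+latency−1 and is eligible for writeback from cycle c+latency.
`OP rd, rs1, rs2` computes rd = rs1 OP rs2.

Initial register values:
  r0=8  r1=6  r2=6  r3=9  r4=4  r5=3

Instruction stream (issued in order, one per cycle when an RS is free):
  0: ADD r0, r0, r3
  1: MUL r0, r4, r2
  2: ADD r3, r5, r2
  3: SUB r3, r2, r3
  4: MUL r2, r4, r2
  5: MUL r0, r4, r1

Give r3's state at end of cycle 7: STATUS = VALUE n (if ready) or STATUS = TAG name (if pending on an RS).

STATUS = TAG Add1

c1: issue ADD r0<-Add1 | r0:Add1,r1:6,r2:6,r3:9,r4:4,r5:3
c2: issue MUL r0<-Mul1 | r0:Mul1,r1:6,r2:6,r3:9,r4:4,r5:3
c3: issue ADD r3<-Add2 | r0:Mul1,r1:6,r2:6,r3:Add2,r4:4,r5:3
c4: CDB Add1=17; issue SUB r3<-Add1 | r0:Mul1,r1:6,r2:6,r3:Add1,r4:4,r5:3
c5: issue MUL r2<-Mul2 | r0:Mul1,r1:6,r2:Mul2,r3:Add1,r4:4,r5:3
c6: CDB Add2=9; stall | r0:Mul1,r1:6,r2:Mul2,r3:Add1,r4:4,r5:3
c7: CDB Mul1=24; issue MUL r0<-Mul1 | r0:Mul1,r1:6,r2:Mul2,r3:Add1,r4:4,r5:3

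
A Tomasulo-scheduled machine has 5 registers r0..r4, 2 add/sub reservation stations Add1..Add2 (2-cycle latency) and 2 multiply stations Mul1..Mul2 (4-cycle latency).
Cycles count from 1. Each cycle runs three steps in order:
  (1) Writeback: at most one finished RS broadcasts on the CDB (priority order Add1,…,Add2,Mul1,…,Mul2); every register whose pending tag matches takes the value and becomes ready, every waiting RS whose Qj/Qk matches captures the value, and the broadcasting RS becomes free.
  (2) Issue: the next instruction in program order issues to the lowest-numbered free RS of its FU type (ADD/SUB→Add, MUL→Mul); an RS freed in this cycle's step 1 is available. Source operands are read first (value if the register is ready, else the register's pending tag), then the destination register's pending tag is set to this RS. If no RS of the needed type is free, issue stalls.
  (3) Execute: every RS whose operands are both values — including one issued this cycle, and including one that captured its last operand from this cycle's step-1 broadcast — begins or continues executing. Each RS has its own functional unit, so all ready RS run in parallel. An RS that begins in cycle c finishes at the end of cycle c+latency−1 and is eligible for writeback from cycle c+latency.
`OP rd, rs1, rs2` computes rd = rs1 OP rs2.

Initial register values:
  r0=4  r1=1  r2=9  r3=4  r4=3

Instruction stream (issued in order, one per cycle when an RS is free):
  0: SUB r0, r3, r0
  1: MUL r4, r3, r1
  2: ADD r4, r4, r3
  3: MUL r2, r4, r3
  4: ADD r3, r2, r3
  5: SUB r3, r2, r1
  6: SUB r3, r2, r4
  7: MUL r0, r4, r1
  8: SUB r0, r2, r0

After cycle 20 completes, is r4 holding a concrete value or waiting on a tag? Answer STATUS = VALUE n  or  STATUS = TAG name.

STATUS = VALUE 8

c1: issue SUB r0<-Add1 | r0:Add1,r1:1,r2:9,r3:4,r4:3
c2: issue MUL r4<-Mul1 | r0:Add1,r1:1,r2:9,r3:4,r4:Mul1
c3: CDB Add1=0; issue ADD r4<-Add1 | r0:0,r1:1,r2:9,r3:4,r4:Add1
c4: issue MUL r2<-Mul2 | r0:0,r1:1,r2:Mul2,r3:4,r4:Add1
c5: issue ADD r3<-Add2 | r0:0,r1:1,r2:Mul2,r3:Add2,r4:Add1
c6: CDB Mul1=4; stall | r0:0,r1:1,r2:Mul2,r3:Add2,r4:Add1
c7: stall | r0:0,r1:1,r2:Mul2,r3:Add2,r4:Add1
c8: CDB Add1=8; issue SUB r3<-Add1 | r0:0,r1:1,r2:Mul2,r3:Add1,r4:8
c9: stall | r0:0,r1:1,r2:Mul2,r3:Add1,r4:8
c10: stall | r0:0,r1:1,r2:Mul2,r3:Add1,r4:8
c11: stall | r0:0,r1:1,r2:Mul2,r3:Add1,r4:8
c12: CDB Mul2=32; stall | r0:0,r1:1,r2:32,r3:Add1,r4:8
c13: stall | r0:0,r1:1,r2:32,r3:Add1,r4:8
c14: CDB Add1=31; issue SUB r3<-Add1 | r0:0,r1:1,r2:32,r3:Add1,r4:8
c15: CDB Add2=36; issue MUL r0<-Mul1 | r0:Mul1,r1:1,r2:32,r3:Add1,r4:8
c16: CDB Add1=24; issue SUB r0<-Add1 | r0:Add1,r1:1,r2:32,r3:24,r4:8
c17: - | r0:Add1,r1:1,r2:32,r3:24,r4:8
c18: - | r0:Add1,r1:1,r2:32,r3:24,r4:8
c19: CDB Mul1=8 | r0:Add1,r1:1,r2:32,r3:24,r4:8
c20: - | r0:Add1,r1:1,r2:32,r3:24,r4:8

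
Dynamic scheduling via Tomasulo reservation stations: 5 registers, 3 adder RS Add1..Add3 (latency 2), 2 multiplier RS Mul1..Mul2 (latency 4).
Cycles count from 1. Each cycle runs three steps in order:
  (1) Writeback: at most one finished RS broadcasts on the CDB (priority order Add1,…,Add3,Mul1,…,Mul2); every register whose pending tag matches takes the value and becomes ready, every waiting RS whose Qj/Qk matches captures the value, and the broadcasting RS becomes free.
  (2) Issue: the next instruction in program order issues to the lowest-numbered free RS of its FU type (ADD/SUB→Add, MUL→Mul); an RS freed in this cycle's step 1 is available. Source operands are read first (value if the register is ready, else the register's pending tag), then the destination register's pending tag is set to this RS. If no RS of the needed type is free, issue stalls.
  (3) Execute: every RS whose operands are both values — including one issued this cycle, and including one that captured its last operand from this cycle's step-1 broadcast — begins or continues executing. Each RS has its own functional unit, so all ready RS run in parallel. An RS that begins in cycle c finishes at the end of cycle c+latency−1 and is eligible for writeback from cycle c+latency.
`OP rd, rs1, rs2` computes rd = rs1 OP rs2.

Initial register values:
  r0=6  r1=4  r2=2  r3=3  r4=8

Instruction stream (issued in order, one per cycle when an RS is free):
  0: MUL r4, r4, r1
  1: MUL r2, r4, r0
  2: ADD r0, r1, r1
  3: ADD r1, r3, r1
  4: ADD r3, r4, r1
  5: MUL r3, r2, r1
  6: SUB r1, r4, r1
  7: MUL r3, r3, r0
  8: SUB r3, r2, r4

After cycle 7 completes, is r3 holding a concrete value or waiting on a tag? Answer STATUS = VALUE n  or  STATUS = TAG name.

STATUS = TAG Mul1

cycle 1: issue MUL r4<-Mul1 // r0:6,r1:4,r2:2,r3:3,r4:Mul1
cycle 2: issue MUL r2<-Mul2 // r0:6,r1:4,r2:Mul2,r3:3,r4:Mul1
cycle 3: issue ADD r0<-Add1 // r0:Add1,r1:4,r2:Mul2,r3:3,r4:Mul1
cycle 4: issue ADD r1<-Add2 // r0:Add1,r1:Add2,r2:Mul2,r3:3,r4:Mul1
cycle 5: CDB Add1=8; issue ADD r3<-Add1 // r0:8,r1:Add2,r2:Mul2,r3:Add1,r4:Mul1
cycle 6: CDB Add2=7; stall // r0:8,r1:7,r2:Mul2,r3:Add1,r4:Mul1
cycle 7: CDB Mul1=32; issue MUL r3<-Mul1 // r0:8,r1:7,r2:Mul2,r3:Mul1,r4:32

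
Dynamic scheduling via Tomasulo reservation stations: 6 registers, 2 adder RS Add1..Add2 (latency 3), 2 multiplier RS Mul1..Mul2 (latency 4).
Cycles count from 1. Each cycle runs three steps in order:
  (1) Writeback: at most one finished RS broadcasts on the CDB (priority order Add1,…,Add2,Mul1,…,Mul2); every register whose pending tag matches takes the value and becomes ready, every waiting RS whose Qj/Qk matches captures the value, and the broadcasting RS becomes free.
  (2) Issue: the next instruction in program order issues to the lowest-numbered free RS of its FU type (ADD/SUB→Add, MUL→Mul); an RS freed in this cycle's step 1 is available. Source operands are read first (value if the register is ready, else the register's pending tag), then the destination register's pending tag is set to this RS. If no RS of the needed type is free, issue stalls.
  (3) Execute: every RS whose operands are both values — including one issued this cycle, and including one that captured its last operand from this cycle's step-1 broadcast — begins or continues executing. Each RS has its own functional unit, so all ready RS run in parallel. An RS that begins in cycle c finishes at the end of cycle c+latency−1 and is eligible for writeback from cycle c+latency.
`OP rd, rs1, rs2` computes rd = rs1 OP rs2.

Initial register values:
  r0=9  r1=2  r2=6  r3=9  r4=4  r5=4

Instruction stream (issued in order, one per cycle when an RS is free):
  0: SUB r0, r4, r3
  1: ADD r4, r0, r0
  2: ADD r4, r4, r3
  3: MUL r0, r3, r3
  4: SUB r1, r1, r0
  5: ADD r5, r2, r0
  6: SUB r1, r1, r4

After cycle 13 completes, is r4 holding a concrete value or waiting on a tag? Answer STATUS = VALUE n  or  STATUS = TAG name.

cycle 1: issue SUB r0<-Add1 // r0:Add1,r1:2,r2:6,r3:9,r4:4,r5:4
cycle 2: issue ADD r4<-Add2 // r0:Add1,r1:2,r2:6,r3:9,r4:Add2,r5:4
cycle 3: stall // r0:Add1,r1:2,r2:6,r3:9,r4:Add2,r5:4
cycle 4: CDB Add1=-5; issue ADD r4<-Add1 // r0:-5,r1:2,r2:6,r3:9,r4:Add1,r5:4
cycle 5: issue MUL r0<-Mul1 // r0:Mul1,r1:2,r2:6,r3:9,r4:Add1,r5:4
cycle 6: stall // r0:Mul1,r1:2,r2:6,r3:9,r4:Add1,r5:4
cycle 7: CDB Add2=-10; issue SUB r1<-Add2 // r0:Mul1,r1:Add2,r2:6,r3:9,r4:Add1,r5:4
cycle 8: stall // r0:Mul1,r1:Add2,r2:6,r3:9,r4:Add1,r5:4
cycle 9: CDB Mul1=81; stall // r0:81,r1:Add2,r2:6,r3:9,r4:Add1,r5:4
cycle 10: CDB Add1=-1; issue ADD r5<-Add1 // r0:81,r1:Add2,r2:6,r3:9,r4:-1,r5:Add1
cycle 11: stall // r0:81,r1:Add2,r2:6,r3:9,r4:-1,r5:Add1
cycle 12: CDB Add2=-79; issue SUB r1<-Add2 // r0:81,r1:Add2,r2:6,r3:9,r4:-1,r5:Add1
cycle 13: CDB Add1=87 // r0:81,r1:Add2,r2:6,r3:9,r4:-1,r5:87

STATUS = VALUE -1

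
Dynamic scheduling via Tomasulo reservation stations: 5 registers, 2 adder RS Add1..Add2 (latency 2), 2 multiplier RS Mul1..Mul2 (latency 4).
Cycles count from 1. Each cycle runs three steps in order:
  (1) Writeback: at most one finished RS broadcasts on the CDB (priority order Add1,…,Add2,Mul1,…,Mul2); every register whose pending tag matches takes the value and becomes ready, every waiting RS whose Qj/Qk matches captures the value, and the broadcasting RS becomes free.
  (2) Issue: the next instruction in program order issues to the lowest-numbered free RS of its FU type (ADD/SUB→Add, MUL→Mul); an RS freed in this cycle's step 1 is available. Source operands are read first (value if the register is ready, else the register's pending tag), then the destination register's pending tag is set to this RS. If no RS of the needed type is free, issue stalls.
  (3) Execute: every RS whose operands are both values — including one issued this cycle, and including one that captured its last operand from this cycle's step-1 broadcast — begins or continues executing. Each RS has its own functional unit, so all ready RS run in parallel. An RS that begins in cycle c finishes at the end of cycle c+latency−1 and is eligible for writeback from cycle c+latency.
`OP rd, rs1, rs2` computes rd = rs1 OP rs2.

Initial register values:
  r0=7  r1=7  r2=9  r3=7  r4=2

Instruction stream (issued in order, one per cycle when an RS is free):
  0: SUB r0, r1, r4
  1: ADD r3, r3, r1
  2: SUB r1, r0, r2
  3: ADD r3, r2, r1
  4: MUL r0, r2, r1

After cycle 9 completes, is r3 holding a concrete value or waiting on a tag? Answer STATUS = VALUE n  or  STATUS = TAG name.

STATUS = VALUE 5

  c1: issue SUB r0<-Add1  regs: r0:Add1,r1:7,r2:9,r3:7,r4:2
  c2: issue ADD r3<-Add2  regs: r0:Add1,r1:7,r2:9,r3:Add2,r4:2
  c3: CDB Add1=5; issue SUB r1<-Add1  regs: r0:5,r1:Add1,r2:9,r3:Add2,r4:2
  c4: CDB Add2=14; issue ADD r3<-Add2  regs: r0:5,r1:Add1,r2:9,r3:Add2,r4:2
  c5: CDB Add1=-4; issue MUL r0<-Mul1  regs: r0:Mul1,r1:-4,r2:9,r3:Add2,r4:2
  c6: -  regs: r0:Mul1,r1:-4,r2:9,r3:Add2,r4:2
  c7: CDB Add2=5  regs: r0:Mul1,r1:-4,r2:9,r3:5,r4:2
  c8: -  regs: r0:Mul1,r1:-4,r2:9,r3:5,r4:2
  c9: CDB Mul1=-36  regs: r0:-36,r1:-4,r2:9,r3:5,r4:2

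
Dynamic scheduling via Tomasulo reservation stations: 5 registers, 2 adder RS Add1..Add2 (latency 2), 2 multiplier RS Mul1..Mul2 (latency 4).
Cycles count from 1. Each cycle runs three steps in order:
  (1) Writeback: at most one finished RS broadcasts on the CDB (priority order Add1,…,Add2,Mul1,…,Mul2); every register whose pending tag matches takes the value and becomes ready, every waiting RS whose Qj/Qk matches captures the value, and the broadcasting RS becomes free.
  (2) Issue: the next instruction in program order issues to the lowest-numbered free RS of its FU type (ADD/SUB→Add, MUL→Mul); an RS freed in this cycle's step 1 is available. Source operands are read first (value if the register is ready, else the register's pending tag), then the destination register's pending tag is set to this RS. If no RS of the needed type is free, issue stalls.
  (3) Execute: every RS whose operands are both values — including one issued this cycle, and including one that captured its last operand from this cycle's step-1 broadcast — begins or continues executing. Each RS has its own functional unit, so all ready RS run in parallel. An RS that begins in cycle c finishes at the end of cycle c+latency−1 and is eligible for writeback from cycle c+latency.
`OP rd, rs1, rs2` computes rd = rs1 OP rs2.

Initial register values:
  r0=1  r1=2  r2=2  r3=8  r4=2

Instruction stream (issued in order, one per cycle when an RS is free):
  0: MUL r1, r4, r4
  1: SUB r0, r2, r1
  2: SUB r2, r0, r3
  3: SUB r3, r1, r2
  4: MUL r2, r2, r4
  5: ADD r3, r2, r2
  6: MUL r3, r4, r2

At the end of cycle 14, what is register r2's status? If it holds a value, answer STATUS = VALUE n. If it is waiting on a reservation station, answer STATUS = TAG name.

STATUS = VALUE -20

cycle 1: issue MUL r1<-Mul1 // r0:1,r1:Mul1,r2:2,r3:8,r4:2
cycle 2: issue SUB r0<-Add1 // r0:Add1,r1:Mul1,r2:2,r3:8,r4:2
cycle 3: issue SUB r2<-Add2 // r0:Add1,r1:Mul1,r2:Add2,r3:8,r4:2
cycle 4: stall // r0:Add1,r1:Mul1,r2:Add2,r3:8,r4:2
cycle 5: CDB Mul1=4; stall // r0:Add1,r1:4,r2:Add2,r3:8,r4:2
cycle 6: stall // r0:Add1,r1:4,r2:Add2,r3:8,r4:2
cycle 7: CDB Add1=-2; issue SUB r3<-Add1 // r0:-2,r1:4,r2:Add2,r3:Add1,r4:2
cycle 8: issue MUL r2<-Mul1 // r0:-2,r1:4,r2:Mul1,r3:Add1,r4:2
cycle 9: CDB Add2=-10; issue ADD r3<-Add2 // r0:-2,r1:4,r2:Mul1,r3:Add2,r4:2
cycle 10: issue MUL r3<-Mul2 // r0:-2,r1:4,r2:Mul1,r3:Mul2,r4:2
cycle 11: CDB Add1=14 // r0:-2,r1:4,r2:Mul1,r3:Mul2,r4:2
cycle 12: - // r0:-2,r1:4,r2:Mul1,r3:Mul2,r4:2
cycle 13: CDB Mul1=-20 // r0:-2,r1:4,r2:-20,r3:Mul2,r4:2
cycle 14: - // r0:-2,r1:4,r2:-20,r3:Mul2,r4:2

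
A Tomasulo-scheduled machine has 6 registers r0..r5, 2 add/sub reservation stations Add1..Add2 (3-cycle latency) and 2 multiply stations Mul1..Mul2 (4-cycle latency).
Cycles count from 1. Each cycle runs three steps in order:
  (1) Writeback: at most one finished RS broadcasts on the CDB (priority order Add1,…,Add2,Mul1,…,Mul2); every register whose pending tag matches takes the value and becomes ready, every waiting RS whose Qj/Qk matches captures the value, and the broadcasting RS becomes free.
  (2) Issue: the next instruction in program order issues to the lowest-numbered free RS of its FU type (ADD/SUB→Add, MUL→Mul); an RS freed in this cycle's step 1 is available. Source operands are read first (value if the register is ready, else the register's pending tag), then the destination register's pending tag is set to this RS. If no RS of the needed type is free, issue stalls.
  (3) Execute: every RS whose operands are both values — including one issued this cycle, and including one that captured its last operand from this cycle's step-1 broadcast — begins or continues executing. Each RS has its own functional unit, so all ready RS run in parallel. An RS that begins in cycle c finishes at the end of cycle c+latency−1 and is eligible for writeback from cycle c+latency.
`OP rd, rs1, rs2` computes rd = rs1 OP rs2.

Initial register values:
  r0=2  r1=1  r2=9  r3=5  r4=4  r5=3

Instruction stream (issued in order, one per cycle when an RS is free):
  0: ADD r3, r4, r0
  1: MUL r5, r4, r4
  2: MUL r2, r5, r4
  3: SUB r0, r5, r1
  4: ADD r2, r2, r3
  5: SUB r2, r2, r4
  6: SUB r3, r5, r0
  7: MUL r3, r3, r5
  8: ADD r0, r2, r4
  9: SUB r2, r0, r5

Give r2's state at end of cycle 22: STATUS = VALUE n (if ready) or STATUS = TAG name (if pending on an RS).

c1: issue ADD r3<-Add1 | r0:2,r1:1,r2:9,r3:Add1,r4:4,r5:3
c2: issue MUL r5<-Mul1 | r0:2,r1:1,r2:9,r3:Add1,r4:4,r5:Mul1
c3: issue MUL r2<-Mul2 | r0:2,r1:1,r2:Mul2,r3:Add1,r4:4,r5:Mul1
c4: CDB Add1=6; issue SUB r0<-Add1 | r0:Add1,r1:1,r2:Mul2,r3:6,r4:4,r5:Mul1
c5: issue ADD r2<-Add2 | r0:Add1,r1:1,r2:Add2,r3:6,r4:4,r5:Mul1
c6: CDB Mul1=16; stall | r0:Add1,r1:1,r2:Add2,r3:6,r4:4,r5:16
c7: stall | r0:Add1,r1:1,r2:Add2,r3:6,r4:4,r5:16
c8: stall | r0:Add1,r1:1,r2:Add2,r3:6,r4:4,r5:16
c9: CDB Add1=15; issue SUB r2<-Add1 | r0:15,r1:1,r2:Add1,r3:6,r4:4,r5:16
c10: CDB Mul2=64; stall | r0:15,r1:1,r2:Add1,r3:6,r4:4,r5:16
c11: stall | r0:15,r1:1,r2:Add1,r3:6,r4:4,r5:16
c12: stall | r0:15,r1:1,r2:Add1,r3:6,r4:4,r5:16
c13: CDB Add2=70; issue SUB r3<-Add2 | r0:15,r1:1,r2:Add1,r3:Add2,r4:4,r5:16
c14: issue MUL r3<-Mul1 | r0:15,r1:1,r2:Add1,r3:Mul1,r4:4,r5:16
c15: stall | r0:15,r1:1,r2:Add1,r3:Mul1,r4:4,r5:16
c16: CDB Add1=66; issue ADD r0<-Add1 | r0:Add1,r1:1,r2:66,r3:Mul1,r4:4,r5:16
c17: CDB Add2=1; issue SUB r2<-Add2 | r0:Add1,r1:1,r2:Add2,r3:Mul1,r4:4,r5:16
c18: - | r0:Add1,r1:1,r2:Add2,r3:Mul1,r4:4,r5:16
c19: CDB Add1=70 | r0:70,r1:1,r2:Add2,r3:Mul1,r4:4,r5:16
c20: - | r0:70,r1:1,r2:Add2,r3:Mul1,r4:4,r5:16
c21: CDB Mul1=16 | r0:70,r1:1,r2:Add2,r3:16,r4:4,r5:16
c22: CDB Add2=54 | r0:70,r1:1,r2:54,r3:16,r4:4,r5:16

STATUS = VALUE 54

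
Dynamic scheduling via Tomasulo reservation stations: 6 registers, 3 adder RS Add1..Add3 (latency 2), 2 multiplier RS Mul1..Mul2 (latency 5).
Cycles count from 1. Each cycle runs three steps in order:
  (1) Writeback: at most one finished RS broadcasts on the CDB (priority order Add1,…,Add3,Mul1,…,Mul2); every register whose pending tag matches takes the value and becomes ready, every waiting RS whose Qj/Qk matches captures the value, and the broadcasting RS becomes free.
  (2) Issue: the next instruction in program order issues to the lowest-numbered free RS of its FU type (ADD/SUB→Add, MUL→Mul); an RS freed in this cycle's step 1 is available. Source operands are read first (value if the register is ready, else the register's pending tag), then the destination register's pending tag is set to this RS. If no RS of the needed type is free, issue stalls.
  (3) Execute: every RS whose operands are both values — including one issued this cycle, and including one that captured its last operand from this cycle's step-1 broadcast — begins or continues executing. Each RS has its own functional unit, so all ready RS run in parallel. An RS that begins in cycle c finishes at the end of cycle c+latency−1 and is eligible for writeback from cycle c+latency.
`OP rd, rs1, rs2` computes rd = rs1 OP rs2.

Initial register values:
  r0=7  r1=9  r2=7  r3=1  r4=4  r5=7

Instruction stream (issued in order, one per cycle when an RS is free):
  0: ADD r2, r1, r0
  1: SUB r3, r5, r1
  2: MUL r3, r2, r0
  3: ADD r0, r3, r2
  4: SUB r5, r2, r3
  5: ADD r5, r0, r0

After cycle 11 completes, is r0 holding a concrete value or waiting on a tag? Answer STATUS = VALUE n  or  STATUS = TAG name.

STATUS = VALUE 128

  c1: issue ADD r2<-Add1  regs: r0:7,r1:9,r2:Add1,r3:1,r4:4,r5:7
  c2: issue SUB r3<-Add2  regs: r0:7,r1:9,r2:Add1,r3:Add2,r4:4,r5:7
  c3: CDB Add1=16; issue MUL r3<-Mul1  regs: r0:7,r1:9,r2:16,r3:Mul1,r4:4,r5:7
  c4: CDB Add2=-2; issue ADD r0<-Add1  regs: r0:Add1,r1:9,r2:16,r3:Mul1,r4:4,r5:7
  c5: issue SUB r5<-Add2  regs: r0:Add1,r1:9,r2:16,r3:Mul1,r4:4,r5:Add2
  c6: issue ADD r5<-Add3  regs: r0:Add1,r1:9,r2:16,r3:Mul1,r4:4,r5:Add3
  c7: -  regs: r0:Add1,r1:9,r2:16,r3:Mul1,r4:4,r5:Add3
  c8: CDB Mul1=112  regs: r0:Add1,r1:9,r2:16,r3:112,r4:4,r5:Add3
  c9: -  regs: r0:Add1,r1:9,r2:16,r3:112,r4:4,r5:Add3
  c10: CDB Add1=128  regs: r0:128,r1:9,r2:16,r3:112,r4:4,r5:Add3
  c11: CDB Add2=-96  regs: r0:128,r1:9,r2:16,r3:112,r4:4,r5:Add3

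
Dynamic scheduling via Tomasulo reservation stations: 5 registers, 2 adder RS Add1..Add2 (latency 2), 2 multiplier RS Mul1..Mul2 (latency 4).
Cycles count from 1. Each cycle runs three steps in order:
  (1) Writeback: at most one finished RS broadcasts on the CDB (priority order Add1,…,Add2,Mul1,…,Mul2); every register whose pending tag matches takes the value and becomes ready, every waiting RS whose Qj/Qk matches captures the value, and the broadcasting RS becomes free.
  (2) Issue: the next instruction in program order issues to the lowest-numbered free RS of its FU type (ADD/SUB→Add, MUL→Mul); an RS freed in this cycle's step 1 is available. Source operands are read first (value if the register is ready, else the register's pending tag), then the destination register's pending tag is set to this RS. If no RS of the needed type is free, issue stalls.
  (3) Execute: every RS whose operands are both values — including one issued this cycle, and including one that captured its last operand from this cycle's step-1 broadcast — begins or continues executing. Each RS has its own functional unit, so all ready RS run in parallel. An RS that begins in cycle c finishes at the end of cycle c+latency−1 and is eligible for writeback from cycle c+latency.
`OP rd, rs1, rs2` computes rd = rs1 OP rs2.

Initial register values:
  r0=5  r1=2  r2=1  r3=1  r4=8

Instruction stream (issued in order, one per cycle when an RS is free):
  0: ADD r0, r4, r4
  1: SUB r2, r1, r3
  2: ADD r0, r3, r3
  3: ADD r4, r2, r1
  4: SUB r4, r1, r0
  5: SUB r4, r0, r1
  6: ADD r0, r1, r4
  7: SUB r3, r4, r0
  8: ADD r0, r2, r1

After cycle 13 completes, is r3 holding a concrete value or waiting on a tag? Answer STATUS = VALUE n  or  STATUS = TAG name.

STATUS = VALUE -2

c1: issue ADD r0<-Add1 | r0:Add1,r1:2,r2:1,r3:1,r4:8
c2: issue SUB r2<-Add2 | r0:Add1,r1:2,r2:Add2,r3:1,r4:8
c3: CDB Add1=16; issue ADD r0<-Add1 | r0:Add1,r1:2,r2:Add2,r3:1,r4:8
c4: CDB Add2=1; issue ADD r4<-Add2 | r0:Add1,r1:2,r2:1,r3:1,r4:Add2
c5: CDB Add1=2; issue SUB r4<-Add1 | r0:2,r1:2,r2:1,r3:1,r4:Add1
c6: CDB Add2=3; issue SUB r4<-Add2 | r0:2,r1:2,r2:1,r3:1,r4:Add2
c7: CDB Add1=0; issue ADD r0<-Add1 | r0:Add1,r1:2,r2:1,r3:1,r4:Add2
c8: CDB Add2=0; issue SUB r3<-Add2 | r0:Add1,r1:2,r2:1,r3:Add2,r4:0
c9: stall | r0:Add1,r1:2,r2:1,r3:Add2,r4:0
c10: CDB Add1=2; issue ADD r0<-Add1 | r0:Add1,r1:2,r2:1,r3:Add2,r4:0
c11: - | r0:Add1,r1:2,r2:1,r3:Add2,r4:0
c12: CDB Add1=3 | r0:3,r1:2,r2:1,r3:Add2,r4:0
c13: CDB Add2=-2 | r0:3,r1:2,r2:1,r3:-2,r4:0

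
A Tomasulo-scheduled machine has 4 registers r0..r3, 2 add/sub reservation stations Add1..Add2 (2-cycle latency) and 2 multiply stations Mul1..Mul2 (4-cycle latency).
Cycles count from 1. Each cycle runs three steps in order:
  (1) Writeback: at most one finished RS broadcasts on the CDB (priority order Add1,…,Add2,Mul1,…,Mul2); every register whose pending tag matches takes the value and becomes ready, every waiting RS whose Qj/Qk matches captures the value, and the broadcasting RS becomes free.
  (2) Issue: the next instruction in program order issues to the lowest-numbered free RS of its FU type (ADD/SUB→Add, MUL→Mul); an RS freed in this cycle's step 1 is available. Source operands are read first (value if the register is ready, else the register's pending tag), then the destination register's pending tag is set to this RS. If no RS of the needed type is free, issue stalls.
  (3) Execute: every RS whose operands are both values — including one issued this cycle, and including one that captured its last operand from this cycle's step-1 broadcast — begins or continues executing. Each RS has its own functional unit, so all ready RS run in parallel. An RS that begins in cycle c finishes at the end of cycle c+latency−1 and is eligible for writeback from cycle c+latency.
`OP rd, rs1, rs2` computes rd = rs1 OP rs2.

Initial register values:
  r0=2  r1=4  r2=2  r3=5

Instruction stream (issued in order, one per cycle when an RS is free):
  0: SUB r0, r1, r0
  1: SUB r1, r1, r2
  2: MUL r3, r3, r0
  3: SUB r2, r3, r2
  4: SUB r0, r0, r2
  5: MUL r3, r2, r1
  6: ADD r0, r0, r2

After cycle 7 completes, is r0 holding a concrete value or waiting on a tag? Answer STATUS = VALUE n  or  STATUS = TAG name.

STATUS = TAG Add2

cycle 1: issue SUB r0<-Add1 // r0:Add1,r1:4,r2:2,r3:5
cycle 2: issue SUB r1<-Add2 // r0:Add1,r1:Add2,r2:2,r3:5
cycle 3: CDB Add1=2; issue MUL r3<-Mul1 // r0:2,r1:Add2,r2:2,r3:Mul1
cycle 4: CDB Add2=2; issue SUB r2<-Add1 // r0:2,r1:2,r2:Add1,r3:Mul1
cycle 5: issue SUB r0<-Add2 // r0:Add2,r1:2,r2:Add1,r3:Mul1
cycle 6: issue MUL r3<-Mul2 // r0:Add2,r1:2,r2:Add1,r3:Mul2
cycle 7: CDB Mul1=10; stall // r0:Add2,r1:2,r2:Add1,r3:Mul2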